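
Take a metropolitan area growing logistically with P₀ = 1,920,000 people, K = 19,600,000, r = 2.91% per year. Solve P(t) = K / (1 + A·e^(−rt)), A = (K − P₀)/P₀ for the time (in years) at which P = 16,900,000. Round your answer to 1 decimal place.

A = (19600000 − 1920000)/1920000 = 9.20833
16900000 = 19600000/(1 + 9.20833·e^(−0.0291t)) → 1 + 9.20833·e^(−0.0291t) = 1.15976
e^(−0.0291t) = 0.01735 → t = ln(57.63735)/0.0291 = 4.05417/0.0291

t ≈ 139.3 years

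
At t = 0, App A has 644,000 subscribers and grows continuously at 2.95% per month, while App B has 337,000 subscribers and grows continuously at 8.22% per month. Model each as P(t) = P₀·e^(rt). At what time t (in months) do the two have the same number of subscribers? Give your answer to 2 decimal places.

t ≈ 12.29 months

644000·e^(0.0295t) = 337000·e^(0.0822t)
644000/337000 = e^((0.0822 − 0.0295)t) → ln(1.91098) = 0.0527·t
t = 0.64762 / 0.0527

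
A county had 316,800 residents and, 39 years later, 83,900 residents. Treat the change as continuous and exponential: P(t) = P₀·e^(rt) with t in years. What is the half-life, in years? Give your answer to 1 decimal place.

half-life ≈ 20.3 years

r = ln(83900/316800) / 39 = ln(0.26484) / 39 ≈ -0.034068 per year
half-life = ln 2 / |r| = 0.69315 / 0.034068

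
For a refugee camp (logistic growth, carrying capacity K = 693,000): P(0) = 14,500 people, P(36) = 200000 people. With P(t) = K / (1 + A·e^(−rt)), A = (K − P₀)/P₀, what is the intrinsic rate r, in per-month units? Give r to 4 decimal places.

A = (693000 − 14500)/14500 = 46.7931
200000 = 693000/(1 + 46.7931·e^(−r·36)) → e^(−36r) = (3.465 − 1)/46.7931 = 0.052679
r = −ln(0.052679)/36 = 2.94354/36

r ≈ 0.0818 per month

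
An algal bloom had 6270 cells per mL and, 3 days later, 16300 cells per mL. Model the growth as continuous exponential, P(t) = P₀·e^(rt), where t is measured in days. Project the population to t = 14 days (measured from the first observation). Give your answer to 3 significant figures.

≈ 541,000 cells per mL

r = ln(16300/6270) / 3 ≈ 0.318463 per day
P(14) = 6270 · e^(0.318463·14) = 6270 · 86.35622 ≈ 541453.51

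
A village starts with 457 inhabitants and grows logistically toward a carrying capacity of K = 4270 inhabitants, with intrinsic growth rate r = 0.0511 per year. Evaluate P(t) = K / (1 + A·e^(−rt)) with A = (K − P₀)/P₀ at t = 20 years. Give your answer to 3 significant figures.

A = (4270 − 457)/457 = 8.34354
P(20) = 4270 / (1 + 8.34354·e^(−0.0511·20)) = 4270 / (1 + 8.34354·0.359874)
= 4270 / 4.00263 ≈ 1066.8

≈ 1,070 inhabitants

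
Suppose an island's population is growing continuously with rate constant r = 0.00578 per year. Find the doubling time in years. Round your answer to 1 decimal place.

doubling time = ln(2) / |r| = 0.69315 / 0.00578

doubling time ≈ 119.9 years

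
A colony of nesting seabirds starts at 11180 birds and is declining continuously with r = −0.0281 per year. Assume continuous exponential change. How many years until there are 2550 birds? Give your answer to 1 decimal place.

t ≈ 52.6 years

2550 = 11180 · e^(-0.0281·t)
t = ln(2550/11180) / -0.0281 = ln(0.22809) / -0.0281 = -1.47803 / -0.0281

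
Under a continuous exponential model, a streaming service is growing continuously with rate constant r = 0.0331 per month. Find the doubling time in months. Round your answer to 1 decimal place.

doubling time ≈ 20.9 months

doubling time = ln(2) / |r| = 0.69315 / 0.0331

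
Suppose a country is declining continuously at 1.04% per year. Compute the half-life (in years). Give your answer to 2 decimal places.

half-life = ln(2) / |r| = 0.69315 / 0.0104

half-life ≈ 66.65 years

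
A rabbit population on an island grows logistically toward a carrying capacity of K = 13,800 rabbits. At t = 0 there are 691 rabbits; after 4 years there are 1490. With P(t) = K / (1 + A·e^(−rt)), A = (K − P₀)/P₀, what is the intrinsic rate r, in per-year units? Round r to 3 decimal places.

r ≈ 0.208 per year

A = (13800 − 691)/691 = 18.97106
1490 = 13800/(1 + 18.97106·e^(−r·4)) → e^(−4r) = (9.26174 − 1)/18.97106 = 0.435492
r = −ln(0.435492)/4 = 0.83128/4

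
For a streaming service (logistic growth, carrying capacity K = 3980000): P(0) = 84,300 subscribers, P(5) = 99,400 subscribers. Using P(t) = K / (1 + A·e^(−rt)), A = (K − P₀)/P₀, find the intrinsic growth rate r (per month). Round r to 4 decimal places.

r ≈ 0.0337 per month

A = (3980000 − 84300)/84300 = 46.21234
99400 = 3980000/(1 + 46.21234·e^(−r·5)) → e^(−5r) = (40.04024 − 1)/46.21234 = 0.844801
r = −ln(0.844801)/5 = 0.16865/5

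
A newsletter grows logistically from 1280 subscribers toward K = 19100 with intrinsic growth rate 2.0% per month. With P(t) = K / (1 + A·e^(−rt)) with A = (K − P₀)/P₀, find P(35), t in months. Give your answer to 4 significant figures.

A = (19100 − 1280)/1280 = 13.92188
P(35) = 19100 / (1 + 13.92188·e^(−0.02·35)) = 19100 / (1 + 13.92188·0.496585)
= 19100 / 7.9134 ≈ 2413.63

≈ 2,414 subscribers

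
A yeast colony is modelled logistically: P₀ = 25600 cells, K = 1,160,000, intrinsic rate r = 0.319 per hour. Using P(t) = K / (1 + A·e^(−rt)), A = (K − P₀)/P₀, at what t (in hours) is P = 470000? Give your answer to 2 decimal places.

A = (1160000 − 25600)/25600 = 44.3125
470000 = 1160000/(1 + 44.3125·e^(−0.319t)) → 1 + 44.3125·e^(−0.319t) = 2.46809
e^(−0.319t) = 0.03313 → t = ln(30.18388)/0.319 = 3.40731/0.319

t ≈ 10.68 hours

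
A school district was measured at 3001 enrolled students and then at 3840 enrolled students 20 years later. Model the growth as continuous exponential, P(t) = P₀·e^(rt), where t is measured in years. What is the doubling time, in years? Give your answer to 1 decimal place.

doubling time ≈ 56.2 years

r = ln(3840/3001) / 20 = ln(1.27957) / 20 ≈ 0.012326 per year
doubling time = ln 2 / |r| = 0.69315 / 0.012326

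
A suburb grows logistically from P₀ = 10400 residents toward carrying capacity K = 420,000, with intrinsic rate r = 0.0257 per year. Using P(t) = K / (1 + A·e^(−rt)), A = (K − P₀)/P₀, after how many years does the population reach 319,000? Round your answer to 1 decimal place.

A = (420000 − 10400)/10400 = 39.38462
319000 = 420000/(1 + 39.38462·e^(−0.0257t)) → 1 + 39.38462·e^(−0.0257t) = 1.31661
e^(−0.0257t) = 0.008039 → t = ln(124.39299)/0.0257 = 4.82345/0.0257

t ≈ 187.7 years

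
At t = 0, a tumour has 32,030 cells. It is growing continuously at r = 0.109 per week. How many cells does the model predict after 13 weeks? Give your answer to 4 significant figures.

≈ 132,100 cells

P(13) = 32030 · e^(0.109·13) = 32030 · e^(1.417)
= 32030 · 4.12473 ≈ 132115.03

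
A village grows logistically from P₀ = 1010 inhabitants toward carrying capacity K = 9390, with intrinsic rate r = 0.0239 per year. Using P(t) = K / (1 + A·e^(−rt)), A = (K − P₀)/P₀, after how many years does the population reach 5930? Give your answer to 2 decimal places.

A = (9390 − 1010)/1010 = 8.29703
5930 = 9390/(1 + 8.29703·e^(−0.0239t)) → 1 + 8.29703·e^(−0.0239t) = 1.58347
e^(−0.0239t) = 0.070323 → t = ln(14.22005)/0.0239 = 2.65465/0.0239

t ≈ 111.07 years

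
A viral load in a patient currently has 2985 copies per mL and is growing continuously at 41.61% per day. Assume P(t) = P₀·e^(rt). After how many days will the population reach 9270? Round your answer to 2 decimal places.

9270 = 2985 · e^(0.4161·t)
t = ln(9270/2985) / 0.4161 = ln(3.10553) / 0.4161 = 1.13318 / 0.4161

t ≈ 2.72 days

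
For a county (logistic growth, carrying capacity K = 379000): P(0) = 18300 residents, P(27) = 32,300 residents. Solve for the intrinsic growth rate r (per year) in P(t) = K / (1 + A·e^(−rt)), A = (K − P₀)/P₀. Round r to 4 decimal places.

r ≈ 0.0225 per year

A = (379000 − 18300)/18300 = 19.71038
32300 = 379000/(1 + 19.71038·e^(−r·27)) → e^(−27r) = (11.73375 − 1)/19.71038 = 0.544573
r = −ln(0.544573)/27 = 0.60775/27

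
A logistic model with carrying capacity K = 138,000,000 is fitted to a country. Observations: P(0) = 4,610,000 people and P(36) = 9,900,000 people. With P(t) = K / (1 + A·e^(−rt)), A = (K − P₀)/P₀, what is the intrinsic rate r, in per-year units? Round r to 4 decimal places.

A = (138000000 − 4610000)/4610000 = 28.93492
9900000 = 138000000/(1 + 28.93492·e^(−r·36)) → e^(−36r) = (13.93939 − 1)/28.93492 = 0.447189
r = −ln(0.447189)/36 = 0.80477/36

r ≈ 0.0224 per year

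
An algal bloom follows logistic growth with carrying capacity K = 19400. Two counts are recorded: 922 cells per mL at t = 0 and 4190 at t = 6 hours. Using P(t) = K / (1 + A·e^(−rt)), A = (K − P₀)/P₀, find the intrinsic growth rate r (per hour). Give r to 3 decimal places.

r ≈ 0.285 per hour

A = (19400 − 922)/922 = 20.04121
4190 = 19400/(1 + 20.04121·e^(−r·6)) → e^(−6r) = (4.63007 − 1)/20.04121 = 0.18113
r = −ln(0.18113)/6 = 1.70854/6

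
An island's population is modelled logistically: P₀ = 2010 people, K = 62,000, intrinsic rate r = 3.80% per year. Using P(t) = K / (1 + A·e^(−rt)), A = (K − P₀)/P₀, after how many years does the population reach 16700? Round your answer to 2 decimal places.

A = (62000 − 2010)/2010 = 29.84577
16700 = 62000/(1 + 29.84577·e^(−0.038t)) → 1 + 29.84577·e^(−0.038t) = 3.71257
e^(−0.038t) = 0.090886 → t = ln(11.00275)/0.038 = 2.39814/0.038

t ≈ 63.11 years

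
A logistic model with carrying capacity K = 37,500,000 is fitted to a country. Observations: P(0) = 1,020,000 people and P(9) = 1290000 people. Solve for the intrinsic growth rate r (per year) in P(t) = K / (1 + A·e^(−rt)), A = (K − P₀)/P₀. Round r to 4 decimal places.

A = (37500000 − 1020000)/1020000 = 35.76471
1290000 = 37500000/(1 + 35.76471·e^(−r·9)) → e^(−9r) = (29.06977 − 1)/35.76471 = 0.784845
r = −ln(0.784845)/9 = 0.24227/9

r ≈ 0.0269 per year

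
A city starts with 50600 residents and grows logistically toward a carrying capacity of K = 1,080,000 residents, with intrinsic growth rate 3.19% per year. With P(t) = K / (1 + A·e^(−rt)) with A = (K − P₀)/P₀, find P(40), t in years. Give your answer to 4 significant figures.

A = (1080000 − 50600)/50600 = 20.34387
P(40) = 1080000 / (1 + 20.34387·e^(−0.0319·40)) = 1080000 / (1 + 20.34387·0.279152)
= 1080000 / 6.67903 ≈ 161700.21

≈ 161,700 residents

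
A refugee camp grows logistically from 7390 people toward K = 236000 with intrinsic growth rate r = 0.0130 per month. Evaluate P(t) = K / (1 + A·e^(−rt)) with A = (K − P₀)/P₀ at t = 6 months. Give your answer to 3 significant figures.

A = (236000 − 7390)/7390 = 30.93505
P(6) = 236000 / (1 + 30.93505·e^(−0.013·6)) = 236000 / (1 + 30.93505·0.924964)
= 236000 / 29.61382 ≈ 7969.25

≈ 7,970 people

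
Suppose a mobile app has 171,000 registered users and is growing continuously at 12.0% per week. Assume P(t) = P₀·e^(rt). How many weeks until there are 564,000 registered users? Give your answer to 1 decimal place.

t ≈ 9.9 weeks

564000 = 171000 · e^(0.12·t)
t = ln(564000/171000) / 0.12 = ln(3.29825) / 0.12 = 1.19339 / 0.12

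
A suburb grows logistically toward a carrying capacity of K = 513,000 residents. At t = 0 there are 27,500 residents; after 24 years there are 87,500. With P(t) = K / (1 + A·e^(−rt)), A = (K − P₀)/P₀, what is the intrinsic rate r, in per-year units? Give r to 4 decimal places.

A = (513000 − 27500)/27500 = 17.65455
87500 = 513000/(1 + 17.65455·e^(−r·24)) → e^(−24r) = (5.86286 − 1)/17.65455 = 0.275445
r = −ln(0.275445)/24 = 1.28937/24

r ≈ 0.0537 per year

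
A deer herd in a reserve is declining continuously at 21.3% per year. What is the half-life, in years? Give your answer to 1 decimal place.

half-life ≈ 3.3 years

half-life = ln(2) / |r| = 0.69315 / 0.213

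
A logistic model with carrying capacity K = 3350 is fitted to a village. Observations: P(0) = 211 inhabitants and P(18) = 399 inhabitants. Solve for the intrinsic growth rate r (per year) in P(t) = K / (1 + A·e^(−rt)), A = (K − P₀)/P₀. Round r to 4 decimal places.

r ≈ 0.0388 per year

A = (3350 − 211)/211 = 14.87678
399 = 3350/(1 + 14.87678·e^(−r·18)) → e^(−18r) = (8.39599 − 1)/14.87678 = 0.49715
r = −ln(0.49715)/18 = 0.69886/18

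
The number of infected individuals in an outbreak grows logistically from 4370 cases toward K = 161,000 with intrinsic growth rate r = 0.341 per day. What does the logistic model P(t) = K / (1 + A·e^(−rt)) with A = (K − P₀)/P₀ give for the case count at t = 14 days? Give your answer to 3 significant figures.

≈ 124,000 cases

A = (161000 − 4370)/4370 = 35.84211
P(14) = 161000 / (1 + 35.84211·e^(−0.341·14)) = 161000 / (1 + 35.84211·0.008447)
= 161000 / 1.30274 ≈ 123585.55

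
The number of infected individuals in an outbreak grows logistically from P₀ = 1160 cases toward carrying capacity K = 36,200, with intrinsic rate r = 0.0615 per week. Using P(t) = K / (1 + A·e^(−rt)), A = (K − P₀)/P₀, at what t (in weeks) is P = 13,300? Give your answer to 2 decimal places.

t ≈ 46.58 weeks

A = (36200 − 1160)/1160 = 30.2069
13300 = 36200/(1 + 30.2069·e^(−0.0615t)) → 1 + 30.2069·e^(−0.0615t) = 2.7218
e^(−0.0615t) = 0.057 → t = ln(17.54374)/0.0615 = 2.8647/0.0615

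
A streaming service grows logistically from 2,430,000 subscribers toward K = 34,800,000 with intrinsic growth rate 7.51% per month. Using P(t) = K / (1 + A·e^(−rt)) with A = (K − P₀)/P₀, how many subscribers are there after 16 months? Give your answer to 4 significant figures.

A = (34800000 − 2430000)/2430000 = 13.32099
P(16) = 34800000 / (1 + 13.32099·e^(−0.0751·16)) = 34800000 / (1 + 13.32099·0.300713)
= 34800000 / 5.00579 ≈ 6951949.66

≈ 6,952,000 subscribers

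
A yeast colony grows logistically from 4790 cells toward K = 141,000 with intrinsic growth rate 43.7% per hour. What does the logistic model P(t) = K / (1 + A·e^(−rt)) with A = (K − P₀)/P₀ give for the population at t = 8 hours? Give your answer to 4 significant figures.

A = (141000 − 4790)/4790 = 28.43633
P(8) = 141000 / (1 + 28.43633·e^(−0.437·8)) = 141000 / (1 + 28.43633·0.030318)
= 141000 / 1.86214 ≈ 75719.16

≈ 75,720 cells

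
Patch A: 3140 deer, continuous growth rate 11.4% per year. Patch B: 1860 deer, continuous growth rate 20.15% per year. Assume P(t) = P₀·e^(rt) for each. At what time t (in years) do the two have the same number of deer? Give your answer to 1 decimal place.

t ≈ 6.0 years

3140·e^(0.114t) = 1860·e^(0.2015t)
3140/1860 = e^((0.2015 − 0.114)t) → ln(1.68817) = 0.0875·t
t = 0.52365 / 0.0875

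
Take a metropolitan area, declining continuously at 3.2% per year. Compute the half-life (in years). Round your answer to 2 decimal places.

half-life = ln(2) / |r| = 0.69315 / 0.032

half-life ≈ 21.66 years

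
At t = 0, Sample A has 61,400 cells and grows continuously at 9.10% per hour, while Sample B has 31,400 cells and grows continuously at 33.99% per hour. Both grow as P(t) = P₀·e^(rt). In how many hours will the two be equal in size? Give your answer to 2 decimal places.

t ≈ 2.69 hours

61400·e^(0.091t) = 31400·e^(0.3399t)
61400/31400 = e^((0.3399 − 0.091)t) → ln(1.95541) = 0.2489·t
t = 0.6706 / 0.2489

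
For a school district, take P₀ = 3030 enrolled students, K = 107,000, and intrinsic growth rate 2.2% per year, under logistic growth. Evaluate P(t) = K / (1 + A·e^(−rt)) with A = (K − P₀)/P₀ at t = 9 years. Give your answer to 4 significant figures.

A = (107000 − 3030)/3030 = 34.31353
P(9) = 107000 / (1 + 34.31353·e^(−0.022·9)) = 107000 / (1 + 34.31353·0.82037)
= 107000 / 29.14979 ≈ 3670.7

≈ 3,671 enrolled students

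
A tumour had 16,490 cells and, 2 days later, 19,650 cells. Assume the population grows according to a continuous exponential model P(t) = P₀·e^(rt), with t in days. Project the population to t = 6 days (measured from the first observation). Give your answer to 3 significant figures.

≈ 27,900 cells

r = ln(19650/16490) / 2 ≈ 0.087662 per day
P(6) = 16490 · e^(0.087662·6) = 16490 · 1.6921 ≈ 27902.71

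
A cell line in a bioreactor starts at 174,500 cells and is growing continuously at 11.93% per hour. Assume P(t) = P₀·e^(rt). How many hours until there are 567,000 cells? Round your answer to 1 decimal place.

t ≈ 9.9 hours

567000 = 174500 · e^(0.1193·t)
t = ln(567000/174500) / 0.1193 = ln(3.24928) / 0.1193 = 1.17843 / 0.1193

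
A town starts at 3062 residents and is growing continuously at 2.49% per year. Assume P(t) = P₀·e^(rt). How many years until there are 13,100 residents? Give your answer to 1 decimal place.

t ≈ 58.4 years

13100 = 3062 · e^(0.0249·t)
t = ln(13100/3062) / 0.0249 = ln(4.27825) / 0.0249 = 1.45354 / 0.0249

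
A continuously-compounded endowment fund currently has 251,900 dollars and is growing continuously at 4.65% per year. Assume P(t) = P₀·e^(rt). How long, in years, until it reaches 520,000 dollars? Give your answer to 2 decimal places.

520000 = 251900 · e^(0.0465·t)
t = ln(520000/251900) / 0.0465 = ln(2.06431) / 0.0465 = 0.7248 / 0.0465

t ≈ 15.59 years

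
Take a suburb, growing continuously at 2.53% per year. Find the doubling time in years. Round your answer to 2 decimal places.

doubling time ≈ 27.40 years

doubling time = ln(2) / |r| = 0.69315 / 0.0253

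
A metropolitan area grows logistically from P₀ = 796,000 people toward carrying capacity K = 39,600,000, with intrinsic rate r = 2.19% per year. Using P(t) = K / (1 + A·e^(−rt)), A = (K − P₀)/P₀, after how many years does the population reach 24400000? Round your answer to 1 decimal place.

t ≈ 199.1 years

A = (39600000 − 796000)/796000 = 48.74874
24400000 = 39600000/(1 + 48.74874·e^(−0.0219t)) → 1 + 48.74874·e^(−0.0219t) = 1.62295
e^(−0.0219t) = 0.012779 → t = ln(78.25456)/0.0219 = 4.35997/0.0219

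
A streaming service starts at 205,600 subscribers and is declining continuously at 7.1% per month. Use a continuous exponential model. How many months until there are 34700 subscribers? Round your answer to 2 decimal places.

t ≈ 25.06 months

34700 = 205600 · e^(-0.071·t)
t = ln(34700/205600) / -0.071 = ln(0.16877) / -0.071 = -1.77919 / -0.071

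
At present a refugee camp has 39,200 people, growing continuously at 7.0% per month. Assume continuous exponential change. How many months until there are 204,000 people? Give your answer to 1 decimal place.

204000 = 39200 · e^(0.07·t)
t = ln(204000/39200) / 0.07 = ln(5.20408) / 0.07 = 1.64944 / 0.07

t ≈ 23.6 months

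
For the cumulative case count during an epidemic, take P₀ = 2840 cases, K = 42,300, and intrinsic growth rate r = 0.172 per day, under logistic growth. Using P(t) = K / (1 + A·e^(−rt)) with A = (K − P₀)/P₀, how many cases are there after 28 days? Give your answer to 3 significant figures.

A = (42300 − 2840)/2840 = 13.89437
P(28) = 42300 / (1 + 13.89437·e^(−0.172·28)) = 42300 / (1 + 13.89437·0.008099)
= 42300 / 1.11253 ≈ 38021.37

≈ 38,000 cases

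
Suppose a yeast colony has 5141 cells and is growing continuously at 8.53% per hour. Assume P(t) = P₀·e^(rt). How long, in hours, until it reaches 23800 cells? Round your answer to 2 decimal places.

23800 = 5141 · e^(0.0853·t)
t = ln(23800/5141) / 0.0853 = ln(4.62945) / 0.0853 = 1.53244 / 0.0853

t ≈ 17.97 hours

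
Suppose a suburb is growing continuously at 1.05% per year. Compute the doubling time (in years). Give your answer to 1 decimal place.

doubling time ≈ 66.0 years

doubling time = ln(2) / |r| = 0.69315 / 0.0105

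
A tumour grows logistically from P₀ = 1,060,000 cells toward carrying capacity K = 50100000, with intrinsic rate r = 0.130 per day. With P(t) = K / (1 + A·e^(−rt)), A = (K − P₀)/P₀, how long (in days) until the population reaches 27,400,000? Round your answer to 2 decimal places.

A = (50100000 − 1060000)/1060000 = 46.26415
27400000 = 50100000/(1 + 46.26415·e^(−0.13t)) → 1 + 46.26415·e^(−0.13t) = 1.82847
e^(−0.13t) = 0.017907 → t = ln(55.84307)/0.13 = 4.02255/0.13

t ≈ 30.94 days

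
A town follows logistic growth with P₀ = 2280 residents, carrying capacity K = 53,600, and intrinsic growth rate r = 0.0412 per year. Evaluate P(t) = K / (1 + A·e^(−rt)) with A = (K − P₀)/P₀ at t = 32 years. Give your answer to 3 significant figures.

A = (53600 − 2280)/2280 = 22.50877
P(32) = 53600 / (1 + 22.50877·e^(−0.0412·32)) = 53600 / (1 + 22.50877·0.267563)
= 53600 / 7.02252 ≈ 7632.59

≈ 7,630 residents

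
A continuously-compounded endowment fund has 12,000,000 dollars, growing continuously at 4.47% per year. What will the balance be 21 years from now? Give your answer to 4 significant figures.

≈ 30,680,000 dollars

P(21) = 12000000 · e^(0.0447·21) = 12000000 · e^(0.9387)
= 12000000 · 2.55666 ≈ 30679867.26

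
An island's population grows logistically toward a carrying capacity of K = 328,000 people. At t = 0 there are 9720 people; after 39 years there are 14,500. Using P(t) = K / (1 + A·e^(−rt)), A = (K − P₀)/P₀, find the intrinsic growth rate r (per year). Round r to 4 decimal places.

A = (328000 − 9720)/9720 = 32.74486
14500 = 328000/(1 + 32.74486·e^(−r·39)) → e^(−39r) = (22.62069 − 1)/32.74486 = 0.660277
r = −ln(0.660277)/39 = 0.4151/39

r ≈ 0.0106 per year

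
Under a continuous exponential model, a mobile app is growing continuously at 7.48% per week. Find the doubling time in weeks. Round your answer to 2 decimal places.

doubling time ≈ 9.27 weeks

doubling time = ln(2) / |r| = 0.69315 / 0.0748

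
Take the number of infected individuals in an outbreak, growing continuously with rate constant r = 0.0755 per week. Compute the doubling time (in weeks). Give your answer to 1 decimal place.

doubling time ≈ 9.2 weeks

doubling time = ln(2) / |r| = 0.69315 / 0.0755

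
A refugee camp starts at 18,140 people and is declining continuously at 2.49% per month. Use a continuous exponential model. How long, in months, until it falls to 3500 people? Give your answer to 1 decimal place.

t ≈ 66.1 months

3500 = 18140 · e^(-0.0249·t)
t = ln(3500/18140) / -0.0249 = ln(0.19294) / -0.0249 = -1.64536 / -0.0249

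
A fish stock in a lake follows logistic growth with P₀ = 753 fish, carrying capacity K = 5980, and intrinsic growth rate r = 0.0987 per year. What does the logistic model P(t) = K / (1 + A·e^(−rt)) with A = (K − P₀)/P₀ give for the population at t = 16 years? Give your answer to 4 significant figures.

A = (5980 − 753)/753 = 6.94157
P(16) = 5980 / (1 + 6.94157·e^(−0.0987·16)) = 5980 / (1 + 6.94157·0.20614)
= 5980 / 2.43093 ≈ 2459.96

≈ 2,460 fish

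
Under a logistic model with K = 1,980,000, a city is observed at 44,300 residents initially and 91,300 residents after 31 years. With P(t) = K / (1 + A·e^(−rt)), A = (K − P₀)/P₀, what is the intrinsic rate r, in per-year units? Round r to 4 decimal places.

r ≈ 0.0241 per year

A = (1980000 − 44300)/44300 = 43.69526
91300 = 1980000/(1 + 43.69526·e^(−r·31)) → e^(−31r) = (21.68675 − 1)/43.69526 = 0.473432
r = −ln(0.473432)/31 = 0.74775/31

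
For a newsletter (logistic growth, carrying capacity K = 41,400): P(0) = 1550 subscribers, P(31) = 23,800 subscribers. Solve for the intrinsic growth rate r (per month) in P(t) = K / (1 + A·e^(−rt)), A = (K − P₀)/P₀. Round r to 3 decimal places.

A = (41400 − 1550)/1550 = 25.70968
23800 = 41400/(1 + 25.70968·e^(−r·31)) → e^(−31r) = (1.7395 − 1)/25.70968 = 0.028763
r = −ln(0.028763)/31 = 3.54865/31

r ≈ 0.114 per month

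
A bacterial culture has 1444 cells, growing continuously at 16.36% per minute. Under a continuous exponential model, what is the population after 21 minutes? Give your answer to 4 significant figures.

P(21) = 1444 · e^(0.1636·21) = 1444 · e^(3.4356)
= 1444 · 31.05004 ≈ 44836.25

≈ 44,840 cells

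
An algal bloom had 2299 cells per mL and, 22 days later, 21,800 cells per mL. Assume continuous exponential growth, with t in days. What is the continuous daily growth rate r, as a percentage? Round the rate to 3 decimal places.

r ≈ 10.225% per day

21800 = 2299 · e^(r·22)
e^(22r) = 21800/2299 = 9.48238
r = ln(9.48238) / 22 = 2.24944 / 22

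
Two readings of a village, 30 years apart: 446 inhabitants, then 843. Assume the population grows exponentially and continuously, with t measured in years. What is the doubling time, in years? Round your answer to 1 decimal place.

r = ln(843/446) / 30 = ln(1.89013) / 30 ≈ 0.021222 per year
doubling time = ln 2 / |r| = 0.69315 / 0.021222

doubling time ≈ 32.7 years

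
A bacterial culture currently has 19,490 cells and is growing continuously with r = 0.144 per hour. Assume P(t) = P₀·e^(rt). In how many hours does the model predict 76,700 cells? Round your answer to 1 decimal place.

t ≈ 9.5 hours

76700 = 19490 · e^(0.144·t)
t = ln(76700/19490) / 0.144 = ln(3.93535) / 0.144 = 1.37 / 0.144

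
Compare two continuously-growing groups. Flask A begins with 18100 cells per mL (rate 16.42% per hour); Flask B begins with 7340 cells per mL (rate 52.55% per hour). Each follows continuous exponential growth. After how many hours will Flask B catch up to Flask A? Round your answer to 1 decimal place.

18100·e^(0.1642t) = 7340·e^(0.5255t)
18100/7340 = e^((0.5255 − 0.1642)t) → ln(2.46594) = 0.3613·t
t = 0.90257 / 0.3613

t ≈ 2.5 hours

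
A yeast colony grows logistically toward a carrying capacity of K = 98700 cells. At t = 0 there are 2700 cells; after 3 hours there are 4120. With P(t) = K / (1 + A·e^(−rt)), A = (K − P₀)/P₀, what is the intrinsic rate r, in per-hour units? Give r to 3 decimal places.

A = (98700 − 2700)/2700 = 35.55556
4120 = 98700/(1 + 35.55556·e^(−r·3)) → e^(−3r) = (23.95631 − 1)/35.55556 = 0.645646
r = −ln(0.645646)/3 = 0.4375/3

r ≈ 0.146 per hour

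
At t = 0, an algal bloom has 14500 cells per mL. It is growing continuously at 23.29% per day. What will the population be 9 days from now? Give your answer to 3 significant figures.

P(9) = 14500 · e^(0.2329·9) = 14500 · e^(2.0961)
= 14500 · 8.13438 ≈ 117948.57

≈ 118,000 cells per mL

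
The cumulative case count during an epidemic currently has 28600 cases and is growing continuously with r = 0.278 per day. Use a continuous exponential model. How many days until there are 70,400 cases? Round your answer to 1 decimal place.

t ≈ 3.2 days

70400 = 28600 · e^(0.278·t)
t = ln(70400/28600) / 0.278 = ln(2.46154) / 0.278 = 0.90079 / 0.278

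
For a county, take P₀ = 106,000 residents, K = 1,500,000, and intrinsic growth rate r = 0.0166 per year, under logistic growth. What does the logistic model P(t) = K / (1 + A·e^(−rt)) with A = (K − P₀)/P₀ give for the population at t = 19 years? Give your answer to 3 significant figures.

≈ 142,000 residents

A = (1500000 − 106000)/106000 = 13.15094
P(19) = 1500000 / (1 + 13.15094·e^(−0.0166·19)) = 1500000 / (1 + 13.15094·0.729497)
= 1500000 / 10.59357 ≈ 141595.27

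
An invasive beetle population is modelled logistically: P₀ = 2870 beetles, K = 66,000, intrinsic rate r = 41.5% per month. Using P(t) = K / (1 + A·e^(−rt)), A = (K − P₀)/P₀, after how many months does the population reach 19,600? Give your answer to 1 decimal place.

A = (66000 − 2870)/2870 = 21.99652
19600 = 66000/(1 + 21.99652·e^(−0.415t)) → 1 + 21.99652·e^(−0.415t) = 3.36735
e^(−0.415t) = 0.107624 → t = ln(9.29163)/0.415 = 2.22911/0.415

t ≈ 5.4 months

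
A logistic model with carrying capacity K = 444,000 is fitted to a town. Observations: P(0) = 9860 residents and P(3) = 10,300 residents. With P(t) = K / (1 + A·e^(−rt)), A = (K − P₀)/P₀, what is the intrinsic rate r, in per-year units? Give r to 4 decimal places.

A = (444000 − 9860)/9860 = 44.03043
10300 = 444000/(1 + 44.03043·e^(−r·3)) → e^(−3r) = (43.1068 − 1)/44.03043 = 0.956311
r = −ln(0.956311)/3 = 0.04467/3

r ≈ 0.0149 per year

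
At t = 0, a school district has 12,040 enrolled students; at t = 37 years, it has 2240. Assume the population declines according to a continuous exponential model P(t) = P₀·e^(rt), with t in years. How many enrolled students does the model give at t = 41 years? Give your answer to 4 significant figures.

r = ln(2240/12040) / 37 ≈ -0.045453 per year
P(41) = 12040 · e^(-0.045453·41) = 12040 · 0.15512 ≈ 1867.62

≈ 1,868 enrolled students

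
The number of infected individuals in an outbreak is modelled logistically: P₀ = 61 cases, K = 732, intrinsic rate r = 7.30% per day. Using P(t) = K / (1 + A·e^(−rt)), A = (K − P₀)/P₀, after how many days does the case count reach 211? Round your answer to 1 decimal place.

t ≈ 20.5 days

A = (732 − 61)/61 = 11
211 = 732/(1 + 11·e^(−0.073t)) → 1 + 11·e^(−0.073t) = 3.46919
e^(−0.073t) = 0.224472 → t = ln(4.45489)/0.073 = 1.494/0.073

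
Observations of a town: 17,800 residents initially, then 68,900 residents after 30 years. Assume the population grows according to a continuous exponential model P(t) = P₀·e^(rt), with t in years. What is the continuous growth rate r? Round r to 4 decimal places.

r ≈ 0.0451 per year

68900 = 17800 · e^(r·30)
e^(30r) = 68900/17800 = 3.87079
r = ln(3.87079) / 30 = 1.35346 / 30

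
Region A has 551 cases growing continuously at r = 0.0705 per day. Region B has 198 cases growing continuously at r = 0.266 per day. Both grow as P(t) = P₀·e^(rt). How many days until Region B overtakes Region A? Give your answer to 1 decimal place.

t ≈ 5.2 days

551·e^(0.0705t) = 198·e^(0.266t)
551/198 = e^((0.266 − 0.0705)t) → ln(2.78283) = 0.1955·t
t = 1.02347 / 0.1955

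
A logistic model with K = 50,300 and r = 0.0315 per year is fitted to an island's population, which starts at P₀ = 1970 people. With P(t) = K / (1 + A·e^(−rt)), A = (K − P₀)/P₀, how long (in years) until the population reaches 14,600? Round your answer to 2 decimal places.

A = (50300 − 1970)/1970 = 24.53299
14600 = 50300/(1 + 24.53299·e^(−0.0315t)) → 1 + 24.53299·e^(−0.0315t) = 3.44521
e^(−0.0315t) = 0.09967 → t = ln(10.0331)/0.0315 = 2.30589/0.0315

t ≈ 73.20 years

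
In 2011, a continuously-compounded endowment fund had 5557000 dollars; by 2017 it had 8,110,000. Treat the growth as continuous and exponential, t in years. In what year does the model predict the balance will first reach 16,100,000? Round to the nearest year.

r = ln(8110000/5557000) / 6 = 0.37804/6 ≈ 0.063007 per year
t = ln(16100000/5557000) / r = 1.06376/0.063007 ≈ 16.88 years after 2011

year 2028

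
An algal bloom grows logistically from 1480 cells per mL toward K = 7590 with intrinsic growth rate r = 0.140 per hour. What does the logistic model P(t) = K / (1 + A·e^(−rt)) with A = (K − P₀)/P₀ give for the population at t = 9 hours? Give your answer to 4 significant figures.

A = (7590 − 1480)/1480 = 4.12838
P(9) = 7590 / (1 + 4.12838·e^(−0.14·9)) = 7590 / (1 + 4.12838·0.283654)
= 7590 / 2.17103 ≈ 3496.03

≈ 3,496 cells per mL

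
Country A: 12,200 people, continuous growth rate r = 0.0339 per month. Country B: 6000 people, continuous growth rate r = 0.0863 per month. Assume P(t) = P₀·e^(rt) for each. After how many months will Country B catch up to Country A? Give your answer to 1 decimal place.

12200·e^(0.0339t) = 6000·e^(0.0863t)
12200/6000 = e^((0.0863 − 0.0339)t) → ln(2.03333) = 0.0524·t
t = 0.70968 / 0.0524

t ≈ 13.5 months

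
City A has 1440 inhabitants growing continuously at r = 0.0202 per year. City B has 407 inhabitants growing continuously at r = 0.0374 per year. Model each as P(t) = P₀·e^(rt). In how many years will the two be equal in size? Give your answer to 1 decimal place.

t ≈ 73.5 years

1440·e^(0.0202t) = 407·e^(0.0374t)
1440/407 = e^((0.0374 − 0.0202)t) → ln(3.53808) = 0.0172·t
t = 1.26359 / 0.0172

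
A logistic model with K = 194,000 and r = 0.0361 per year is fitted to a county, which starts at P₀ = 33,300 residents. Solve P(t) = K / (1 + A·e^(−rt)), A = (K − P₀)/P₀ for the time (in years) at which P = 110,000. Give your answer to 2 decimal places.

t ≈ 51.07 years

A = (194000 − 33300)/33300 = 4.82583
110000 = 194000/(1 + 4.82583·e^(−0.0361t)) → 1 + 4.82583·e^(−0.0361t) = 1.76364
e^(−0.0361t) = 0.15824 → t = ln(6.31953)/0.0361 = 1.84365/0.0361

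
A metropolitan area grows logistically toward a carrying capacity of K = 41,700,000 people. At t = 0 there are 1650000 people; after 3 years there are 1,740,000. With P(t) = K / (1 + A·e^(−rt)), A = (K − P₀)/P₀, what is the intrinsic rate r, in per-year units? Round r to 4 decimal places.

A = (41700000 − 1650000)/1650000 = 24.27273
1740000 = 41700000/(1 + 24.27273·e^(−r·3)) → e^(−3r) = (23.96552 − 1)/24.27273 = 0.946145
r = −ln(0.946145)/3 = 0.05536/3

r ≈ 0.0185 per year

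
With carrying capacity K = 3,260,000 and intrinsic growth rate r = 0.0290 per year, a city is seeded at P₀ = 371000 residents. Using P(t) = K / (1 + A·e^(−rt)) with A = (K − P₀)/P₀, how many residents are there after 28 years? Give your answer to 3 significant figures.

≈ 731,000 residents

A = (3260000 − 371000)/371000 = 7.78706
P(28) = 3260000 / (1 + 7.78706·e^(−0.029·28)) = 3260000 / (1 + 7.78706·0.443969)
= 3260000 / 4.45722 ≈ 731398.26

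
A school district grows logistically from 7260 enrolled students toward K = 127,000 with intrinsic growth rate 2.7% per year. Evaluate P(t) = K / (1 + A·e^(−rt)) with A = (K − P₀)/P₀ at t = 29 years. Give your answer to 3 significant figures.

≈ 14,900 enrolled students

A = (127000 − 7260)/7260 = 16.49311
P(29) = 127000 / (1 + 16.49311·e^(−0.027·29)) = 127000 / (1 + 16.49311·0.457033)
= 127000 / 8.53789 ≈ 14874.86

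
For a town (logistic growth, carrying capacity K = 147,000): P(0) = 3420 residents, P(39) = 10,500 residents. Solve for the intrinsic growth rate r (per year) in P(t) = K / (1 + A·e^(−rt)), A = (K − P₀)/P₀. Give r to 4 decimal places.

r ≈ 0.0301 per year

A = (147000 − 3420)/3420 = 41.98246
10500 = 147000/(1 + 41.98246·e^(−r·39)) → e^(−39r) = (14 − 1)/41.98246 = 0.309653
r = −ln(0.309653)/39 = 1.1723/39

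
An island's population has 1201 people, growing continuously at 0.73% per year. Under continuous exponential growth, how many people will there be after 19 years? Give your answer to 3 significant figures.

≈ 1,380 people

P(19) = 1201 · e^(0.0073·19) = 1201 · e^(0.1387)
= 1201 · 1.14878 ≈ 1379.68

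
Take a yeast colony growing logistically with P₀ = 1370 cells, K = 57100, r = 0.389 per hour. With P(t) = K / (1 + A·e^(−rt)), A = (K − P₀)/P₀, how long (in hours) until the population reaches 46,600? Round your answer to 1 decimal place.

A = (57100 − 1370)/1370 = 40.67883
46600 = 57100/(1 + 40.67883·e^(−0.389t)) → 1 + 40.67883·e^(−0.389t) = 1.22532
e^(−0.389t) = 0.005539 → t = ln(180.53653)/0.389 = 5.19593/0.389

t ≈ 13.4 hours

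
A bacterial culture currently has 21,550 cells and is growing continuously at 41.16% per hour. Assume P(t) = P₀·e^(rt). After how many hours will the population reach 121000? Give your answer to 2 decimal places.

t ≈ 4.19 hours

121000 = 21550 · e^(0.4116·t)
t = ln(121000/21550) / 0.4116 = ln(5.61485) / 0.4116 = 1.72541 / 0.4116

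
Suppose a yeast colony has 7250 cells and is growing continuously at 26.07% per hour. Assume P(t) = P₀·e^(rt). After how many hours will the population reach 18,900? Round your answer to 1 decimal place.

18900 = 7250 · e^(0.2607·t)
t = ln(18900/7250) / 0.2607 = ln(2.6069) / 0.2607 = 0.95816 / 0.2607

t ≈ 3.7 hours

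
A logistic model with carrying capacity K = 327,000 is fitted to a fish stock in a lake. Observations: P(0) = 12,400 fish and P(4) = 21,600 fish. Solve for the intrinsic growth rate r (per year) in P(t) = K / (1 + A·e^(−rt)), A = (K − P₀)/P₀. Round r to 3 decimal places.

A = (327000 − 12400)/12400 = 25.37097
21600 = 327000/(1 + 25.37097·e^(−r·4)) → e^(−4r) = (15.13889 − 1)/25.37097 = 0.557286
r = −ln(0.557286)/4 = 0.58468/4

r ≈ 0.146 per year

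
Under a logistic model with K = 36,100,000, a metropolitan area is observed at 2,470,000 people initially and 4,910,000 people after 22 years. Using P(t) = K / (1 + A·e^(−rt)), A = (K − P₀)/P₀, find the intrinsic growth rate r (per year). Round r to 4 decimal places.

A = (36100000 − 2470000)/2470000 = 13.61538
4910000 = 36100000/(1 + 13.61538·e^(−r·22)) → e^(−22r) = (7.35234 − 1)/13.61538 = 0.466556
r = −ln(0.466556)/22 = 0.76238/22

r ≈ 0.0347 per year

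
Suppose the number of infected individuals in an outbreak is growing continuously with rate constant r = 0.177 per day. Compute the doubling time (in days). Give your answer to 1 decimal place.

doubling time ≈ 3.9 days

doubling time = ln(2) / |r| = 0.69315 / 0.177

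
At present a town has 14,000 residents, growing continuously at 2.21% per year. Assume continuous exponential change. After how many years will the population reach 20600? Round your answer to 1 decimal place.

20600 = 14000 · e^(0.0221·t)
t = ln(20600/14000) / 0.0221 = ln(1.47143) / 0.0221 = 0.38623 / 0.0221

t ≈ 17.5 years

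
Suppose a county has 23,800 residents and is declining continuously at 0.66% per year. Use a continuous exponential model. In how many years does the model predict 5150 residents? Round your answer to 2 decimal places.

5150 = 23800 · e^(-0.0066·t)
t = ln(5150/23800) / -0.0066 = ln(0.21639) / -0.0066 = -1.53069 / -0.0066

t ≈ 231.92 years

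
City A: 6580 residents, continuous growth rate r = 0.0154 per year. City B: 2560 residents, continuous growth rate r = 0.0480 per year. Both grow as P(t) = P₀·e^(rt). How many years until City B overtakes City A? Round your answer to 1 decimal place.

t ≈ 29.0 years

6580·e^(0.0154t) = 2560·e^(0.048t)
6580/2560 = e^((0.048 − 0.0154)t) → ln(2.57031) = 0.0326·t
t = 0.94403 / 0.0326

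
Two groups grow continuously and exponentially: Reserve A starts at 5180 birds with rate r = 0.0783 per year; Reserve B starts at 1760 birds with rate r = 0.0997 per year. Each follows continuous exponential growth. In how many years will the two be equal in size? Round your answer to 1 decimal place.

5180·e^(0.0783t) = 1760·e^(0.0997t)
5180/1760 = e^((0.0997 − 0.0783)t) → ln(2.94318) = 0.0214·t
t = 1.07949 / 0.0214

t ≈ 50.4 years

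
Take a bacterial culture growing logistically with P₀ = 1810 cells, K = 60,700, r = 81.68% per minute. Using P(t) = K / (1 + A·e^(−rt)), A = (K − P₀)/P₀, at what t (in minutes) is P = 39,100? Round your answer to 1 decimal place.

t ≈ 5.0 minutes

A = (60700 − 1810)/1810 = 32.53591
39100 = 60700/(1 + 32.53591·e^(−0.8168t)) → 1 + 32.53591·e^(−0.8168t) = 1.55243
e^(−0.8168t) = 0.016979 → t = ln(58.89603)/0.8168 = 4.07577/0.8168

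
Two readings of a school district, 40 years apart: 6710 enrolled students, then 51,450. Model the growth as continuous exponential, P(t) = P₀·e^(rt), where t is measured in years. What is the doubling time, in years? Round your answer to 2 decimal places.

doubling time ≈ 13.61 years

r = ln(51450/6710) / 40 = ln(7.66766) / 40 ≈ 0.050925 per year
doubling time = ln 2 / |r| = 0.69315 / 0.050925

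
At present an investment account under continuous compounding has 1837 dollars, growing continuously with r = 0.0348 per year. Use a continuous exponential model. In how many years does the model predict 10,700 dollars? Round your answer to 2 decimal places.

t ≈ 50.64 years

10700 = 1837 · e^(0.0348·t)
t = ln(10700/1837) / 0.0348 = ln(5.82471) / 0.0348 = 1.76211 / 0.0348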